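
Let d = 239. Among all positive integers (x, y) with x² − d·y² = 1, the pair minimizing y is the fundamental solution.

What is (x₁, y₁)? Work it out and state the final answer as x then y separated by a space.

6195120 400729

d=239: √d = [15; 2,5,1,2,4,15,4,2,1,5,2,30] (ℓ=12, even), read p_11/q_11
k=0  a_k=15  p_k/q_k = 15/1
…
k=2  a_k=5  p_k/q_k = 170/11
…
k=5  a_k=4  p_k/q_k = 2489/161
k=6  a_k=15  p_k/q_k = 37907/2452
k=7  a_k=4  p_k/q_k = 154117/9969
…
k=9  a_k=1  p_k/q_k = 500258/32359
k=10  a_k=5  p_k/q_k = 2847431/184185
k=11  a_k=2  p_k/q_k = 6195120/400729
(x₁, y₁) = (6195120, 400729);  6195120² − 239·400729² = 1 ✓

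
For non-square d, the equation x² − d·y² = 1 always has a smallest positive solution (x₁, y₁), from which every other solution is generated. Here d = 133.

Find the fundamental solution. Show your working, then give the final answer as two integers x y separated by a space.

√133 → a₀=11, period (1,1,7,5,1,…,1,1,22); ℓ=16 even so k=15
step 0: (11, 1)  from 11·(1,0) + (0,1)
…
step 5: (1061, 92)  from 1·(888,77) + (173,15)
…
step 7: (3010, 261)  from 1·(1949,169) + (1061,92)
step 8: (7969, 691)  from 2·(3010,261) + (1949,169)
…
step 11: (29927, 2595)  from 1·(18948,1643) + (10979,952)
…
step 14: (1378591, 119539)  from 1·(1210008,104921) + (168583,14618)
step 15: (2588599, 224460)  from 1·(1378591,119539) + (1210008,104921)
fundamental: x₁=2588599, y₁=224460  (since 6700844782801 − 133·50382291600 = 1)

2588599 224460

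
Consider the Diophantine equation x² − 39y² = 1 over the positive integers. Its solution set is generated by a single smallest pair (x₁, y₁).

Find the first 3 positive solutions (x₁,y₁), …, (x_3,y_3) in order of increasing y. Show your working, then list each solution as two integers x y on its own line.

√39 = [6; 4,12, …], period ℓ=2 (even) → k=1
a_0=6:  p_0=6·1+0=6,  q_0=6·0+1=1
a_1=4:  p_1=4·6+1=25,  q_1=4·1+0=4
(x₁, y₁) = (25, 4);  25² − 39·4² = 1 ✓
(x_2, y_2) = (25·25 + 39·4·4, 25·4 + 4·25) = (1249, 200)
(x_3, y_3) = (25·1249 + 39·4·200, 25·200 + 4·1249) = (62425, 9996)

25 4
1249 200
62425 9996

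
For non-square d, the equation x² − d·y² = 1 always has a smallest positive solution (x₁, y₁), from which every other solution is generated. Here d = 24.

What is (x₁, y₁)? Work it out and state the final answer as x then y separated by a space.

√24 = [4; 1,8, …], period ℓ=2 (even) → k=1
k=0  a_k=4  p_k/q_k = 4/1
k=1  a_k=1  p_k/q_k = 5/1
(x₁, y₁) = (5, 1);  5² − 24·1² = 1 ✓

5 1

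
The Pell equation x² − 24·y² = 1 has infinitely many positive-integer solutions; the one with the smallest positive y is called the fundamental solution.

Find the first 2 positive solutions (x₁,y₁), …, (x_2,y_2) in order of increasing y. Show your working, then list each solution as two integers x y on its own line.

5 1
49 10

[4; 1,8] for √24; ℓ=2 ⇒ convergent index 1
step 0: (4, 1)  from 4·(1,0) + (0,1)
step 1: (5, 1)  from 1·(4,1) + (1,0)
→ (5, 1).  Check: 5²=25, 24·1²=24, difference 1.
n=2: (5,1)∘(5,1) = (5·5+24·1·1, 5·1+1·5) = (49,10)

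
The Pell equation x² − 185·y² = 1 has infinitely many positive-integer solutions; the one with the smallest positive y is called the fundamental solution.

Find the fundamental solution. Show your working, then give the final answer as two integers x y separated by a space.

d=185: √d = [13; 1,1,1,1,26] (ℓ=5, odd), read p_9/q_9
step 0: (13, 1)  from 13·(1,0) + (0,1)
step 1: (14, 1)  from 1·(13,1) + (1,0)
step 2: (27, 2)  from 1·(14,1) + (13,1)
step 3: (41, 3)  from 1·(27,2) + (14,1)
step 4: (68, 5)  from 1·(41,3) + (27,2)
step 5: (1809, 133)  from 26·(68,5) + (41,3)
…
step 7: (3686, 271)  from 1·(1877,138) + (1809,133)
step 8: (5563, 409)  from 1·(3686,271) + (1877,138)
step 9: (9249, 680)  from 1·(5563,409) + (3686,271)
→ (9249, 680).  Check: 9249²=85544001, 185·680²=85544000, difference 1.

9249 680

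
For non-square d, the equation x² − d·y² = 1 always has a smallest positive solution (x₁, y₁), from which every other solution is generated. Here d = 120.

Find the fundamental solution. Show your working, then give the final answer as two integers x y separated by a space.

[10; 1,20] for √120; ℓ=2 ⇒ convergent index 1
step 0: (10, 1)  from 10·(1,0) + (0,1)
step 1: (11, 1)  from 1·(10,1) + (1,0)
→ (11, 1).  Check: 11²=121, 120·1²=120, difference 1.

11 1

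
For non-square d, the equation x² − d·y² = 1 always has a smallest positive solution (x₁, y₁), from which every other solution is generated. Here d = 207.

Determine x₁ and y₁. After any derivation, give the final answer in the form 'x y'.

1151 80

d=207: √d = [14; 2,1,1,2,1,1,2,28] (ℓ=8, even), read p_7/q_7
a_0=14:  p_0=14·1+0=14,  q_0=14·0+1=1
a_1=2:  p_1=2·14+1=29,  q_1=2·1+0=2
…
a_5=1:  p_5=1·187+72=259,  q_5=1·13+5=18
a_6=1:  p_6=1·259+187=446,  q_6=1·18+13=31
a_7=2:  p_7=2·446+259=1151,  q_7=2·31+18=80
→ (1151, 80).  Check: 1151²=1324801, 207·80²=1324800, difference 1.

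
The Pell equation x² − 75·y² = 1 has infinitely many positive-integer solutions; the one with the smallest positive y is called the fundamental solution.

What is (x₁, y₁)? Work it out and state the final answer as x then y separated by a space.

26 3

d=75: √d = [8; 1,1,1,16] (ℓ=4, even), read p_3/q_3
step 0: (8, 1)  from 8·(1,0) + (0,1)
step 1: (9, 1)  from 1·(8,1) + (1,0)
step 2: (17, 2)  from 1·(9,1) + (8,1)
step 3: (26, 3)  from 1·(17,2) + (9,1)
fundamental: x₁=26, y₁=3  (since 676 − 75·9 = 1)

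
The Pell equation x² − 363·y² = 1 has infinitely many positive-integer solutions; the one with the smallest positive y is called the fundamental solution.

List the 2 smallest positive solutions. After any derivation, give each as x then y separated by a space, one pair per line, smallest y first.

362 19
262087 13756

√363 → a₀=19, period (19,38); ℓ=2 even so k=1
step 0: (19, 1)  from 19·(1,0) + (0,1)
step 1: (362, 19)  from 19·(19,1) + (1,0)
fundamental: x₁=362, y₁=19  (since 131044 − 363·361 = 1)
k=2:  x_2 = 362·362+363·19·19 = 262087,  y_2 = 362·19+19·362 = 13756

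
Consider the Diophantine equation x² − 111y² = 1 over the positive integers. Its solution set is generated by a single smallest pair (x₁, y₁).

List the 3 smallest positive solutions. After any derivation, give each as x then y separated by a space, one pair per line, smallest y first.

295 28
174049 16520
102688615 9746772

[10; 1,1,6,1,1,20] for √111; ℓ=6 ⇒ convergent index 5
k=0  a_k=10  p_k/q_k = 10/1
k=1  a_k=1  p_k/q_k = 11/1
k=2  a_k=1  p_k/q_k = 21/2
k=3  a_k=6  p_k/q_k = 137/13
k=4  a_k=1  p_k/q_k = 158/15
k=5  a_k=1  p_k/q_k = 295/28
(x₁, y₁) = (295, 28);  295² − 111·28² = 1 ✓
(295+28√111)^2 = 174049 + 16520√111
(295+28√111)^3 = 102688615 + 9746772√111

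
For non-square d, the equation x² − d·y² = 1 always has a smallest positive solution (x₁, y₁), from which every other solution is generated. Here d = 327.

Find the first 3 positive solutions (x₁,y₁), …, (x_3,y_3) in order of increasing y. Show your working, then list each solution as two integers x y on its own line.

217 12
94177 5208
40872601 2260260

√327 = [18; 12,36, …], period ℓ=2 (even) → k=1
a_0=18:  p_0=18·1+0=18,  q_0=18·0+1=1
a_1=12:  p_1=12·18+1=217,  q_1=12·1+0=12
→ (217, 12).  Check: 217²=47089, 327·12²=47088, difference 1.
k=2:  x_2 = 217·217+327·12·12 = 94177,  y_2 = 217·12+12·217 = 5208
k=3:  x_3 = 217·94177+327·12·5208 = 40872601,  y_3 = 217·5208+12·94177 = 2260260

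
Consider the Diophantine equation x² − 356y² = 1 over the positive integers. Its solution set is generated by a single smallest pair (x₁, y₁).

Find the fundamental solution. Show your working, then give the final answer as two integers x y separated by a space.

500001 26500

√356 → a₀=18, period (1,6,1,1,2,…,6,1,36); ℓ=14 even so k=13
step 0: (18, 1)  from 18·(1,0) + (0,1)
step 1: (19, 1)  from 1·(18,1) + (1,0)
…
step 3: (151, 8)  from 1·(132,7) + (19,1)
step 4: (283, 15)  from 1·(151,8) + (132,7)
…
step 9: (28151, 1492)  from 2·(9717,515) + (8717,462)
…
step 12: (433982, 23001)  from 6·(66019,3499) + (37868,2007)
step 13: (500001, 26500)  from 1·(433982,23001) + (66019,3499)
(x₁, y₁) = (500001, 26500);  500001² − 356·26500² = 1 ✓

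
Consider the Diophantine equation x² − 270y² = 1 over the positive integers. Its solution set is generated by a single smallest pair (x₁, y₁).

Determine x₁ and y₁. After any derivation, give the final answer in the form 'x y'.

5291 322

[16; 2,3,6,3,2,32] for √270; ℓ=6 ⇒ convergent index 5
step 0: (16, 1)  from 16·(1,0) + (0,1)
step 1: (33, 2)  from 2·(16,1) + (1,0)
step 2: (115, 7)  from 3·(33,2) + (16,1)
step 3: (723, 44)  from 6·(115,7) + (33,2)
step 4: (2284, 139)  from 3·(723,44) + (115,7)
step 5: (5291, 322)  from 2·(2284,139) + (723,44)
(x₁, y₁) = (5291, 322);  5291² − 270·322² = 1 ✓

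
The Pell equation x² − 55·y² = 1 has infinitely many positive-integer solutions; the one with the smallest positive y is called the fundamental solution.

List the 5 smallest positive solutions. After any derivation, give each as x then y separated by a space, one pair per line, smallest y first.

89 12
15841 2136
2819609 380196
501874561 67672752
89330852249 12045369660

d=55: √d = [7; 2,2,2,14] (ℓ=4, even), read p_3/q_3
step 0: (7, 1)  from 7·(1,0) + (0,1)
step 1: (15, 2)  from 2·(7,1) + (1,0)
step 2: (37, 5)  from 2·(15,2) + (7,1)
step 3: (89, 12)  from 2·(37,5) + (15,2)
(x₁, y₁) = (89, 12);  89² − 55·12² = 1 ✓
(x_2, y_2) = (89·89 + 55·12·12, 89·12 + 12·89) = (15841, 2136)
(x_3, y_3) = (89·15841 + 55·12·2136, 89·2136 + 12·15841) = (2819609, 380196)
(x_4, y_4) = (89·2819609 + 55·12·380196, 89·380196 + 12·2819609) = (501874561, 67672752)
(x_5, y_5) = (89·501874561 + 55·12·67672752, 89·67672752 + 12·501874561) = (89330852249, 12045369660)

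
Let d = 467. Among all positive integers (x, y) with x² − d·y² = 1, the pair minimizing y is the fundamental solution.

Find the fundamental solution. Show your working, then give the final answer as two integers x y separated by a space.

1625626 75225

[21; 1,1,1,1,3,…,1,1,42] for √467; ℓ=14 ⇒ convergent index 13
step 0: (21, 1)  from 21·(1,0) + (0,1)
step 1: (22, 1)  from 1·(21,1) + (1,0)
step 2: (43, 2)  from 1·(22,1) + (21,1)
…
step 4: (108, 5)  from 1·(65,3) + (43,2)
…
step 11: (633697, 29324)  from 1·(358232,16577) + (275465,12747)
step 12: (991929, 45901)  from 1·(633697,29324) + (358232,16577)
step 13: (1625626, 75225)  from 1·(991929,45901) + (633697,29324)
fundamental: x₁=1625626, y₁=75225  (since 2642659891876 − 467·5658800625 = 1)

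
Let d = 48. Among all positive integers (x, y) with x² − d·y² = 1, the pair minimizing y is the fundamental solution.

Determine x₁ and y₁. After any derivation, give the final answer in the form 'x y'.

d=48: √d = [6; 1,12] (ℓ=2, even), read p_1/q_1
i=0: a=6 ⇒ p=6, q=1
i=1: a=1 ⇒ p=7, q=1
fundamental: x₁=7, y₁=1  (since 49 − 48·1 = 1)

7 1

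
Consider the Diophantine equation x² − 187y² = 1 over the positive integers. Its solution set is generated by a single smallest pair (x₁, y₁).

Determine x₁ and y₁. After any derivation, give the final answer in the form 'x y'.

d=187: √d = [13; 1,2,13,2,1,26] (ℓ=6, even), read p_5/q_5
a_0=13:  p_0=13·1+0=13,  q_0=13·0+1=1
a_1=1:  p_1=1·13+1=14,  q_1=1·1+0=1
a_2=2:  p_2=2·14+13=41,  q_2=2·1+1=3
a_3=13:  p_3=13·41+14=547,  q_3=13·3+1=40
a_4=2:  p_4=2·547+41=1135,  q_4=2·40+3=83
a_5=1:  p_5=1·1135+547=1682,  q_5=1·83+40=123
(x₁, y₁) = (1682, 123);  1682² − 187·123² = 1 ✓

1682 123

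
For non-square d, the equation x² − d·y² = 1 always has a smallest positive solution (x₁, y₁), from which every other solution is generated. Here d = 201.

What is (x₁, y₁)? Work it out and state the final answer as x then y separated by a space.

√201 = [14; 5,1,1,1,2,…,1,5,28, …], period ℓ=14 (even) → k=13
i=0: a=14 ⇒ p=14, q=1
i=1: a=5 ⇒ p=71, q=5
…
i=11: a=1 ⇒ p=58085, q=4097
i=12: a=1 ⇒ p=91402, q=6447
i=13: a=5 ⇒ p=515095, q=36332
→ (515095, 36332).  Check: 515095²=265322859025, 201·36332²=265322859024, difference 1.

515095 36332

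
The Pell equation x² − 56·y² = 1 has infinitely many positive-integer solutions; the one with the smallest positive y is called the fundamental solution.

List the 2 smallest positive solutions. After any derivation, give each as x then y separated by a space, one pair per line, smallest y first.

15 2
449 60

[7; 2,14] for √56; ℓ=2 ⇒ convergent index 1
a_0=7:  p_0=7·1+0=7,  q_0=7·0+1=1
a_1=2:  p_1=2·7+1=15,  q_1=2·1+0=2
(x₁, y₁) = (15, 2);  15² − 56·2² = 1 ✓
n=2: (15,2)∘(15,2) = (15·15+56·2·2, 15·2+2·15) = (449,60)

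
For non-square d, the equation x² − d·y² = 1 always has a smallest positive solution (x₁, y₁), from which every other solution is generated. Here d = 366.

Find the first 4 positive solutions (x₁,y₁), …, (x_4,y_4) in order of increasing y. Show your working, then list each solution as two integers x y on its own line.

d=366: √d = [19; 7,1,1,1,2,12,2,1,1,1,7,38] (ℓ=12, even), read p_11/q_11
k=0  a_k=19  p_k/q_k = 19/1
k=1  a_k=7  p_k/q_k = 134/7
k=2  a_k=1  p_k/q_k = 153/8
k=3  a_k=1  p_k/q_k = 287/15
k=4  a_k=1  p_k/q_k = 440/23
…
k=6  a_k=12  p_k/q_k = 14444/755
k=7  a_k=2  p_k/q_k = 30055/1571
k=8  a_k=1  p_k/q_k = 44499/2326
k=9  a_k=1  p_k/q_k = 74554/3897
k=10  a_k=1  p_k/q_k = 119053/6223
k=11  a_k=7  p_k/q_k = 907925/47458
(x₁, y₁) = (907925, 47458);  907925² − 366·47458² = 1 ✓
(907925+47458√366)^2 = 1648655611249 + 86176609300√366
(907925+47458√366)^3 = 2993711291685588725 + 156483795997357542√366
(907925+47458√366)^4 = 5436130649005627630680001 + 284151100961715516031400√366

907925 47458
1648655611249 86176609300
2993711291685588725 156483795997357542
5436130649005627630680001 284151100961715516031400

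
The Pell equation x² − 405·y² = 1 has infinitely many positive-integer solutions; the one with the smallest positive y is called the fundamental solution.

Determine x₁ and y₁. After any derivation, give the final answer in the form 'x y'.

[20; 8,40] for √405; ℓ=2 ⇒ convergent index 1
i=0: a=20 ⇒ p=20, q=1
i=1: a=8 ⇒ p=161, q=8
(x₁, y₁) = (161, 8);  161² − 405·8² = 1 ✓

161 8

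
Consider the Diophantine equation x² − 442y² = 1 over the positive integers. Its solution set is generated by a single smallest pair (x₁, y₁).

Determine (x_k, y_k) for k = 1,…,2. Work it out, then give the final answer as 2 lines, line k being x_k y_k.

[21; 42] for √442; ℓ=1 ⇒ convergent index 1
k=0  a_k=21  p_k/q_k = 21/1
k=1  a_k=42  p_k/q_k = 883/42
(x₁, y₁) = (883, 42);  883² − 442·42² = 1 ✓
k=2:  x_2 = 883·883+442·42·42 = 1559377,  y_2 = 883·42+42·883 = 74172

883 42
1559377 74172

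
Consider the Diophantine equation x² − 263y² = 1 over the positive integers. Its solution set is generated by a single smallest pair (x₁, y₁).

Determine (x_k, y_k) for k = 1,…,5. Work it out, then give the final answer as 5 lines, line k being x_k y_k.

139128 8579
38713200767 2387158224
10772180392483224 664241098768765
2997423827252098776577 184829071176614315616
834051164465087816782726488 51429798028655751907276931

√263 = [16; 4,1,1,1,1,15,1,1,1,1,4,32, …], period ℓ=12 (even) → k=11
i=0: a=16 ⇒ p=16, q=1
i=1: a=4 ⇒ p=65, q=4
…
i=3: a=1 ⇒ p=146, q=9
…
i=9: a=1 ⇒ p=18212, q=1123
i=10: a=1 ⇒ p=30229, q=1864
i=11: a=4 ⇒ p=139128, q=8579
→ (139128, 8579).  Check: 139128²=19356600384, 263·8579²=19356600383, difference 1.
(x_2, y_2) = (139128·139128 + 263·8579·8579, 139128·8579 + 8579·139128) = (38713200767, 2387158224)
(x_3, y_3) = (139128·38713200767 + 263·8579·2387158224, 139128·2387158224 + 8579·38713200767) = (10772180392483224, 664241098768765)
(x_4, y_4) = (139128·10772180392483224 + 263·8579·664241098768765, 139128·664241098768765 + 8579·10772180392483224) = (2997423827252098776577, 184829071176614315616)
(x_5, y_5) = (139128·2997423827252098776577 + 263·8579·184829071176614315616, 139128·184829071176614315616 + 8579·2997423827252098776577) = (834051164465087816782726488, 51429798028655751907276931)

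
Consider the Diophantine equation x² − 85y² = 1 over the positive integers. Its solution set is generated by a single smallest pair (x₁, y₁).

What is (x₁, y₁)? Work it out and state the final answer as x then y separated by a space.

√85 = [9; 4,1,1,4,18, …], period ℓ=5 (odd) → k=9
i=0: a=9 ⇒ p=9, q=1
i=1: a=4 ⇒ p=37, q=4
i=2: a=1 ⇒ p=46, q=5
…
i=6: a=4 ⇒ p=27926, q=3029
…
i=8: a=1 ⇒ p=62739, q=6805
i=9: a=4 ⇒ p=285769, q=30996
→ (285769, 30996).  Check: 285769²=81663921361, 85·30996²=81663921360, difference 1.

285769 30996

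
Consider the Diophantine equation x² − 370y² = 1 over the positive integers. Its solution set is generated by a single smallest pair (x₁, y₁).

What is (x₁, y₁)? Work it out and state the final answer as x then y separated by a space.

213859 11118

√370 → a₀=19, period (4,4,38); ℓ=3 odd so k=5
a_0=19:  p_0=19·1+0=19,  q_0=19·0+1=1
a_1=4:  p_1=4·19+1=77,  q_1=4·1+0=4
a_2=4:  p_2=4·77+19=327,  q_2=4·4+1=17
…
a_4=4:  p_4=4·12503+327=50339,  q_4=4·650+17=2617
a_5=4:  p_5=4·50339+12503=213859,  q_5=4·2617+650=11118
(x₁, y₁) = (213859, 11118);  213859² − 370·11118² = 1 ✓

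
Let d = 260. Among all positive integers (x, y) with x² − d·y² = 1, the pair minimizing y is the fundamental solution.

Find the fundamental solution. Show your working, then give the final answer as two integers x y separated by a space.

129 8

√260 → a₀=16, period (8,32); ℓ=2 even so k=1
a_0=16:  p_0=16·1+0=16,  q_0=16·0+1=1
a_1=8:  p_1=8·16+1=129,  q_1=8·1+0=8
fundamental: x₁=129, y₁=8  (since 16641 − 260·64 = 1)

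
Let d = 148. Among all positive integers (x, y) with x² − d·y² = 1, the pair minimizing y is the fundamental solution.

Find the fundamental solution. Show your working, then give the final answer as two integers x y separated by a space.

73 6

d=148: √d = [12; 6,24] (ℓ=2, even), read p_1/q_1
step 0: (12, 1)  from 12·(1,0) + (0,1)
step 1: (73, 6)  from 6·(12,1) + (1,0)
→ (73, 6).  Check: 73²=5329, 148·6²=5328, difference 1.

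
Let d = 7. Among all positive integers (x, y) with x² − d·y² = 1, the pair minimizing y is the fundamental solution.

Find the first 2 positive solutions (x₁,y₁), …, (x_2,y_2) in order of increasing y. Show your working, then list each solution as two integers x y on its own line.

8 3
127 48

√7 → a₀=2, period (1,1,1,4); ℓ=4 even so k=3
step 0: (2, 1)  from 2·(1,0) + (0,1)
step 1: (3, 1)  from 1·(2,1) + (1,0)
step 2: (5, 2)  from 1·(3,1) + (2,1)
step 3: (8, 3)  from 1·(5,2) + (3,1)
→ (8, 3).  Check: 8²=64, 7·3²=63, difference 1.
k=2:  x_2 = 8·8+7·3·3 = 127,  y_2 = 8·3+3·8 = 48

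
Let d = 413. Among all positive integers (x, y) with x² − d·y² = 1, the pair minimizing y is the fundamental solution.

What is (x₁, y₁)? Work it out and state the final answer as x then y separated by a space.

113399 5580

d=413: √d = [20; 3,9,1,4,1,9,3,40] (ℓ=8, even), read p_7/q_7
i=0: a=20 ⇒ p=20, q=1
…
i=2: a=9 ⇒ p=569, q=28
i=3: a=1 ⇒ p=630, q=31
…
i=6: a=9 ⇒ p=36560, q=1799
i=7: a=3 ⇒ p=113399, q=5580
→ (113399, 5580).  Check: 113399²=12859333201, 413·5580²=12859333200, difference 1.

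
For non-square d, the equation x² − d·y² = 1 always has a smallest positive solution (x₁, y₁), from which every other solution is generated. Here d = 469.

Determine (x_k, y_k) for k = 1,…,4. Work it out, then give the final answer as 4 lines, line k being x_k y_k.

137215 6336
37655912449 1738788480
10333912053241855 477175722560064
2835935484733506355201 130951333540419575040

[21; 1,1,1,10,6,10,1,1,1,42] for √469; ℓ=10 ⇒ convergent index 9
a_0=21:  p_0=21·1+0=21,  q_0=21·0+1=1
a_1=1:  p_1=1·21+1=22,  q_1=1·1+0=1
a_2=1:  p_2=1·22+21=43,  q_2=1·1+1=2
…
a_4=10:  p_4=10·65+43=693,  q_4=10·3+2=32
a_5=6:  p_5=6·693+65=4223,  q_5=6·32+3=195
a_6=10:  p_6=10·4223+693=42923,  q_6=10·195+32=1982
a_7=1:  p_7=1·42923+4223=47146,  q_7=1·1982+195=2177
a_8=1:  p_8=1·47146+42923=90069,  q_8=1·2177+1982=4159
a_9=1:  p_9=1·90069+47146=137215,  q_9=1·4159+2177=6336
(x₁, y₁) = (137215, 6336);  137215² − 469·6336² = 1 ✓
n=2: (137215,6336)∘(137215,6336) = (137215·137215+469·6336·6336, 137215·6336+6336·137215) = (37655912449,1738788480)
n=3: (37655912449,1738788480)∘(137215,6336) = (137215·37655912449+469·6336·1738788480, 137215·1738788480+6336·37655912449) = (10333912053241855,477175722560064)
n=4: (10333912053241855,477175722560064)∘(137215,6336) = (137215·10333912053241855+469·6336·477175722560064, 137215·477175722560064+6336·10333912053241855) = (2835935484733506355201,130951333540419575040)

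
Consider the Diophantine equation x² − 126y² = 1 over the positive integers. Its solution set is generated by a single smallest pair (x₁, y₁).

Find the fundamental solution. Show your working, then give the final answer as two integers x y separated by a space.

d=126: √d = [11; 4,2,4,22] (ℓ=4, even), read p_3/q_3
i=0: a=11 ⇒ p=11, q=1
i=1: a=4 ⇒ p=45, q=4
i=2: a=2 ⇒ p=101, q=9
i=3: a=4 ⇒ p=449, q=40
fundamental: x₁=449, y₁=40  (since 201601 − 126·1600 = 1)

449 40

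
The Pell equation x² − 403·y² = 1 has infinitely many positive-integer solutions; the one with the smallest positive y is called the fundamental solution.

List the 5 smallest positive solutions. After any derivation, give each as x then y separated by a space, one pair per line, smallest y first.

669878 33369
897473069767 44706317964
1202394930058086974 59895557730143415
1610915821914004898868577 80245432842261314788776
2158234137903017152358511160238 107509300122956754498421235241

d=403: √d = [20; 13,2,1,3,1,3,1,2,13,40] (ℓ=10, even), read p_9/q_9
step 0: (20, 1)  from 20·(1,0) + (0,1)
step 1: (261, 13)  from 13·(20,1) + (1,0)
step 2: (542, 27)  from 2·(261,13) + (20,1)
step 3: (803, 40)  from 1·(542,27) + (261,13)
step 4: (2951, 147)  from 3·(803,40) + (542,27)
…
step 6: (14213, 708)  from 3·(3754,187) + (2951,147)
step 7: (17967, 895)  from 1·(14213,708) + (3754,187)
step 8: (50147, 2498)  from 2·(17967,895) + (14213,708)
step 9: (669878, 33369)  from 13·(50147,2498) + (17967,895)
(x₁, y₁) = (669878, 33369);  669878² − 403·33369² = 1 ✓
k=2:  x_2 = 669878·669878+403·33369·33369 = 897473069767,  y_2 = 669878·33369+33369·669878 = 44706317964
k=3:  x_3 = 669878·897473069767+403·33369·44706317964 = 1202394930058086974,  y_3 = 669878·44706317964+33369·897473069767 = 59895557730143415
k=4:  x_4 = 669878·1202394930058086974+403·33369·59895557730143415 = 1610915821914004898868577,  y_4 = 669878·59895557730143415+33369·1202394930058086974 = 80245432842261314788776
k=5:  x_5 = 669878·1610915821914004898868577+403·33369·80245432842261314788776 = 2158234137903017152358511160238,  y_5 = 669878·80245432842261314788776+33369·1610915821914004898868577 = 107509300122956754498421235241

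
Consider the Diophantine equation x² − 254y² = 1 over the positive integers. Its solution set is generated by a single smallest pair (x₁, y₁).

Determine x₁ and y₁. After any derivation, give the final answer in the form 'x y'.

255 16

√254 = [15; 1,14,1,30, …], period ℓ=4 (even) → k=3
step 0: (15, 1)  from 15·(1,0) + (0,1)
…
step 2: (239, 15)  from 14·(16,1) + (15,1)
step 3: (255, 16)  from 1·(239,15) + (16,1)
→ (255, 16).  Check: 255²=65025, 254·16²=65024, difference 1.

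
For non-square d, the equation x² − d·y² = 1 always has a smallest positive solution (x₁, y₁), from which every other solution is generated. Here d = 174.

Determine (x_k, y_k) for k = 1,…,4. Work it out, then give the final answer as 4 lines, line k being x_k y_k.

√174 → a₀=13, period (5,4,5,26); ℓ=4 even so k=3
a_0=13:  p_0=13·1+0=13,  q_0=13·0+1=1
a_1=5:  p_1=5·13+1=66,  q_1=5·1+0=5
a_2=4:  p_2=4·66+13=277,  q_2=4·5+1=21
a_3=5:  p_3=5·277+66=1451,  q_3=5·21+5=110
→ (1451, 110).  Check: 1451²=2105401, 174·110²=2105400, difference 1.
(x_2, y_2) = (1451·1451 + 174·110·110, 1451·110 + 110·1451) = (4210801, 319220)
(x_3, y_3) = (1451·4210801 + 174·110·319220, 1451·319220 + 110·4210801) = (12219743051, 926376330)
(x_4, y_4) = (1451·12219743051 + 174·110·926376330, 1451·926376330 + 110·12219743051) = (35461690123201, 2688343790440)

1451 110
4210801 319220
12219743051 926376330
35461690123201 2688343790440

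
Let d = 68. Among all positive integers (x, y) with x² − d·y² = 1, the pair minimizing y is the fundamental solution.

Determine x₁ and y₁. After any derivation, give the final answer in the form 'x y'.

[8; 4,16] for √68; ℓ=2 ⇒ convergent index 1
k=0  a_k=8  p_k/q_k = 8/1
k=1  a_k=4  p_k/q_k = 33/4
(x₁, y₁) = (33, 4);  33² − 68·4² = 1 ✓

33 4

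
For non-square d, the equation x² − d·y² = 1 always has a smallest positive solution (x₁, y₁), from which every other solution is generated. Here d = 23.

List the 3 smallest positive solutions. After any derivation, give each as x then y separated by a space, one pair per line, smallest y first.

√23 → a₀=4, period (1,3,1,8); ℓ=4 even so k=3
a_0=4:  p_0=4·1+0=4,  q_0=4·0+1=1
a_1=1:  p_1=1·4+1=5,  q_1=1·1+0=1
a_2=3:  p_2=3·5+4=19,  q_2=3·1+1=4
a_3=1:  p_3=1·19+5=24,  q_3=1·4+1=5
(x₁, y₁) = (24, 5);  24² − 23·5² = 1 ✓
k=2:  x_2 = 24·24+23·5·5 = 1151,  y_2 = 24·5+5·24 = 240
k=3:  x_3 = 24·1151+23·5·240 = 55224,  y_3 = 24·240+5·1151 = 11515

24 5
1151 240
55224 11515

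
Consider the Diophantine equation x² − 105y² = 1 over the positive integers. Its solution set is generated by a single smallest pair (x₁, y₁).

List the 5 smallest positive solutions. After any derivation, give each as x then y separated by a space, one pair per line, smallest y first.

√105 = [10; 4,20, …], period ℓ=2 (even) → k=1
k=0  a_k=10  p_k/q_k = 10/1
k=1  a_k=4  p_k/q_k = 41/4
(x₁, y₁) = (41, 4);  41² − 105·4² = 1 ✓
(41+4√105)^2 = 3361 + 328√105
(41+4√105)^3 = 275561 + 26892√105
(41+4√105)^4 = 22592641 + 2204816√105
(41+4√105)^5 = 1852321001 + 180768020√105

41 4
3361 328
275561 26892
22592641 2204816
1852321001 180768020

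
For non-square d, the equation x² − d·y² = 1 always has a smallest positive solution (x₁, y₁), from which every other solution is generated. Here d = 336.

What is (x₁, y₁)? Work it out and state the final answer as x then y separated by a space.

55 3

[18; 3,36] for √336; ℓ=2 ⇒ convergent index 1
step 0: (18, 1)  from 18·(1,0) + (0,1)
step 1: (55, 3)  from 3·(18,1) + (1,0)
fundamental: x₁=55, y₁=3  (since 3025 − 336·9 = 1)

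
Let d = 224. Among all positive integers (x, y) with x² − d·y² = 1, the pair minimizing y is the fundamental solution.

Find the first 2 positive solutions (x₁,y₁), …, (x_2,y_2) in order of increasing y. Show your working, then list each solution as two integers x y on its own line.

√224 = [14; 1,28, …], period ℓ=2 (even) → k=1
k=0  a_k=14  p_k/q_k = 14/1
k=1  a_k=1  p_k/q_k = 15/1
→ (15, 1).  Check: 15²=225, 224·1²=224, difference 1.
(x_2, y_2) = (15·15 + 224·1·1, 15·1 + 1·15) = (449, 30)

15 1
449 30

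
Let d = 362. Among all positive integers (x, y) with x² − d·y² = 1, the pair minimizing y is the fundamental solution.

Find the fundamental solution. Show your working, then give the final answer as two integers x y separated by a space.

[19; 38] for √362; ℓ=1 ⇒ convergent index 1
a_0=19:  p_0=19·1+0=19,  q_0=19·0+1=1
a_1=38:  p_1=38·19+1=723,  q_1=38·1+0=38
→ (723, 38).  Check: 723²=522729, 362·38²=522728, difference 1.

723 38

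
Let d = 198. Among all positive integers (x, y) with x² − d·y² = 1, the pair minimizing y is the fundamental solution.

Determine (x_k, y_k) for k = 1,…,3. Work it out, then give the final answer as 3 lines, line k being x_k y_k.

197 14
77617 5516
30580901 2173290

[14; 14,28] for √198; ℓ=2 ⇒ convergent index 1
i=0: a=14 ⇒ p=14, q=1
i=1: a=14 ⇒ p=197, q=14
(x₁, y₁) = (197, 14);  197² − 198·14² = 1 ✓
n=2: (197,14)∘(197,14) = (197·197+198·14·14, 197·14+14·197) = (77617,5516)
n=3: (77617,5516)∘(197,14) = (197·77617+198·14·5516, 197·5516+14·77617) = (30580901,2173290)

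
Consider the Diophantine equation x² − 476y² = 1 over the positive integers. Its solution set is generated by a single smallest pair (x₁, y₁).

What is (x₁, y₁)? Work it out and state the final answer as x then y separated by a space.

28799 1320

d=476: √d = [21; 1,4,2,10,2,4,1,42] (ℓ=8, even), read p_7/q_7
i=0: a=21 ⇒ p=21, q=1
i=1: a=1 ⇒ p=22, q=1
i=2: a=4 ⇒ p=109, q=5
i=3: a=2 ⇒ p=240, q=11
i=4: a=10 ⇒ p=2509, q=115
i=5: a=2 ⇒ p=5258, q=241
i=6: a=4 ⇒ p=23541, q=1079
i=7: a=1 ⇒ p=28799, q=1320
(x₁, y₁) = (28799, 1320);  28799² − 476·1320² = 1 ✓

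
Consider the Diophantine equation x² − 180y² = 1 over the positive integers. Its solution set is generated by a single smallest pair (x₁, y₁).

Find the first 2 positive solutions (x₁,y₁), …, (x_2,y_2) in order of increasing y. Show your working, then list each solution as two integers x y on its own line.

√180 = [13; 2,2,2,26, …], period ℓ=4 (even) → k=3
a_0=13:  p_0=13·1+0=13,  q_0=13·0+1=1
…
a_2=2:  p_2=2·27+13=67,  q_2=2·2+1=5
a_3=2:  p_3=2·67+27=161,  q_3=2·5+2=12
fundamental: x₁=161, y₁=12  (since 25921 − 180·144 = 1)
k=2:  x_2 = 161·161+180·12·12 = 51841,  y_2 = 161·12+12·161 = 3864

161 12
51841 3864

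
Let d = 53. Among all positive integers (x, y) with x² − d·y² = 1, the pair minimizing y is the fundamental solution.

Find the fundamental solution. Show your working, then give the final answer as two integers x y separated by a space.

d=53: √d = [7; 3,1,1,3,14] (ℓ=5, odd), read p_9/q_9
i=0: a=7 ⇒ p=7, q=1
…
i=8: a=1 ⇒ p=18557, q=2549
i=9: a=3 ⇒ p=66249, q=9100
fundamental: x₁=66249, y₁=9100  (since 4388930001 − 53·82810000 = 1)

66249 9100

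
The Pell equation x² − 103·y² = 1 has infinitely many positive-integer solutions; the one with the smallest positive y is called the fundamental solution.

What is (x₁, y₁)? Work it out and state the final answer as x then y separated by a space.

√103 = [10; 6,1,2,1,1,9,1,1,2,1,6,20, …], period ℓ=12 (even) → k=11
a_0=10:  p_0=10·1+0=10,  q_0=10·0+1=1
…
a_2=1:  p_2=1·61+10=71,  q_2=1·6+1=7
…
a_6=9:  p_6=9·477+274=4567,  q_6=9·47+27=450
…
a_8=1:  p_8=1·5044+4567=9611,  q_8=1·497+450=947
…
a_10=1:  p_10=1·24266+9611=33877,  q_10=1·2391+947=3338
a_11=6:  p_11=6·33877+24266=227528,  q_11=6·3338+2391=22419
→ (227528, 22419).  Check: 227528²=51768990784, 103·22419²=51768990783, difference 1.

227528 22419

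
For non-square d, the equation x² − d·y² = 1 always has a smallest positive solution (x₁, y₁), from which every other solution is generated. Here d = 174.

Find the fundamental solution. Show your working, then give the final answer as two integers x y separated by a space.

d=174: √d = [13; 5,4,5,26] (ℓ=4, even), read p_3/q_3
k=0  a_k=13  p_k/q_k = 13/1
k=1  a_k=5  p_k/q_k = 66/5
k=2  a_k=4  p_k/q_k = 277/21
k=3  a_k=5  p_k/q_k = 1451/110
→ (1451, 110).  Check: 1451²=2105401, 174·110²=2105400, difference 1.

1451 110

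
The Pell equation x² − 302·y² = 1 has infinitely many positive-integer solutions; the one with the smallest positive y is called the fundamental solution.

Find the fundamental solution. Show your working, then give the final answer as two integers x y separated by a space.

4276623 246092

[17; 2,1,1,1,4,…,1,2,34] for √302; ℓ=16 ⇒ convergent index 15
k=0  a_k=17  p_k/q_k = 17/1
k=1  a_k=2  p_k/q_k = 35/2
k=2  a_k=1  p_k/q_k = 52/3
k=3  a_k=1  p_k/q_k = 87/5
…
k=11  a_k=4  p_k/q_k = 467281/26889
…
k=13  a_k=1  p_k/q_k = 1042237/59974
k=14  a_k=1  p_k/q_k = 1617193/93059
k=15  a_k=2  p_k/q_k = 4276623/246092
(x₁, y₁) = (4276623, 246092);  4276623² − 302·246092² = 1 ✓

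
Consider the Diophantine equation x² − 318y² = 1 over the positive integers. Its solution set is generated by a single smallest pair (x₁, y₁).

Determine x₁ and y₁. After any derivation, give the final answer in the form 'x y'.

√318 = [17; 1,4,1,34, …], period ℓ=4 (even) → k=3
a_0=17:  p_0=17·1+0=17,  q_0=17·0+1=1
a_1=1:  p_1=1·17+1=18,  q_1=1·1+0=1
a_2=4:  p_2=4·18+17=89,  q_2=4·1+1=5
a_3=1:  p_3=1·89+18=107,  q_3=1·5+1=6
(x₁, y₁) = (107, 6);  107² − 318·6² = 1 ✓

107 6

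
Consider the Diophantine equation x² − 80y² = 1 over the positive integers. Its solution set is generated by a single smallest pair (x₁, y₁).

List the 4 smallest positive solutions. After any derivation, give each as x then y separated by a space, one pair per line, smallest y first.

d=80: √d = [8; 1,16] (ℓ=2, even), read p_1/q_1
i=0: a=8 ⇒ p=8, q=1
i=1: a=1 ⇒ p=9, q=1
(x₁, y₁) = (9, 1);  9² − 80·1² = 1 ✓
n=2: (9,1)∘(9,1) = (9·9+80·1·1, 9·1+1·9) = (161,18)
n=3: (161,18)∘(9,1) = (9·161+80·1·18, 9·18+1·161) = (2889,323)
n=4: (2889,323)∘(9,1) = (9·2889+80·1·323, 9·323+1·2889) = (51841,5796)

9 1
161 18
2889 323
51841 5796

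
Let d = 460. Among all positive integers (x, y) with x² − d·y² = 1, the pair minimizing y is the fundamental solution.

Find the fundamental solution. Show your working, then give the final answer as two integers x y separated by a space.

2535751 118230

√460 = [21; 2,4,3,1,2,10,2,1,3,4,2,42, …], period ℓ=12 (even) → k=11
i=0: a=21 ⇒ p=21, q=1
i=1: a=2 ⇒ p=43, q=2
i=2: a=4 ⇒ p=193, q=9
i=3: a=3 ⇒ p=622, q=29
…
i=7: a=2 ⇒ p=48922, q=2281
i=8: a=1 ⇒ p=72257, q=3369
…
i=10: a=4 ⇒ p=1135029, q=52921
i=11: a=2 ⇒ p=2535751, q=118230
fundamental: x₁=2535751, y₁=118230  (since 6430033134001 − 460·13978332900 = 1)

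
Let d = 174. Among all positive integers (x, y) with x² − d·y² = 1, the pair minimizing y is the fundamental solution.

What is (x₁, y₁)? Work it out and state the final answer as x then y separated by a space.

[13; 5,4,5,26] for √174; ℓ=4 ⇒ convergent index 3
step 0: (13, 1)  from 13·(1,0) + (0,1)
step 1: (66, 5)  from 5·(13,1) + (1,0)
step 2: (277, 21)  from 4·(66,5) + (13,1)
step 3: (1451, 110)  from 5·(277,21) + (66,5)
(x₁, y₁) = (1451, 110);  1451² − 174·110² = 1 ✓

1451 110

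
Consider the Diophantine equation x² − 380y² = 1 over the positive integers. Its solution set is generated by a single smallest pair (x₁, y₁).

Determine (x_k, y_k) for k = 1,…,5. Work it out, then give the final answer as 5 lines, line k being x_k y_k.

[19; 2,38] for √380; ℓ=2 ⇒ convergent index 1
a_0=19:  p_0=19·1+0=19,  q_0=19·0+1=1
a_1=2:  p_1=2·19+1=39,  q_1=2·1+0=2
fundamental: x₁=39, y₁=2  (since 1521 − 380·4 = 1)
k=2:  x_2 = 39·39+380·2·2 = 3041,  y_2 = 39·2+2·39 = 156
k=3:  x_3 = 39·3041+380·2·156 = 237159,  y_3 = 39·156+2·3041 = 12166
k=4:  x_4 = 39·237159+380·2·12166 = 18495361,  y_4 = 39·12166+2·237159 = 948792
k=5:  x_5 = 39·18495361+380·2·948792 = 1442400999,  y_5 = 39·948792+2·18495361 = 73993610

39 2
3041 156
237159 12166
18495361 948792
1442400999 73993610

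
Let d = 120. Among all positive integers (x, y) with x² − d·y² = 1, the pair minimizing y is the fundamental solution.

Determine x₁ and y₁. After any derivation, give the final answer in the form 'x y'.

[10; 1,20] for √120; ℓ=2 ⇒ convergent index 1
step 0: (10, 1)  from 10·(1,0) + (0,1)
step 1: (11, 1)  from 1·(10,1) + (1,0)
(x₁, y₁) = (11, 1);  11² − 120·1² = 1 ✓

11 1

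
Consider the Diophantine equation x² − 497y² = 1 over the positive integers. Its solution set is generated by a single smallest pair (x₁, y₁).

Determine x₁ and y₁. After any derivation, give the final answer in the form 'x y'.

d=497: √d = [22; 3,2,2,5,6,5,2,2,3,44] (ℓ=10, even), read p_9/q_9
i=0: a=22 ⇒ p=22, q=1
i=1: a=3 ⇒ p=67, q=3
…
i=5: a=6 ⇒ p=12685, q=569
i=6: a=5 ⇒ p=65476, q=2937
…
i=8: a=2 ⇒ p=352750, q=15823
i=9: a=3 ⇒ p=1201887, q=53912
(x₁, y₁) = (1201887, 53912);  1201887² − 497·53912² = 1 ✓

1201887 53912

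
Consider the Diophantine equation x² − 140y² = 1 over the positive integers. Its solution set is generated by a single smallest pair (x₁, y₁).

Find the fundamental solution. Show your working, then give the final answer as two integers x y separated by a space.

71 6

√140 = [11; 1,4,1,22, …], period ℓ=4 (even) → k=3
k=0  a_k=11  p_k/q_k = 11/1
k=1  a_k=1  p_k/q_k = 12/1
k=2  a_k=4  p_k/q_k = 59/5
k=3  a_k=1  p_k/q_k = 71/6
(x₁, y₁) = (71, 6);  71² − 140·6² = 1 ✓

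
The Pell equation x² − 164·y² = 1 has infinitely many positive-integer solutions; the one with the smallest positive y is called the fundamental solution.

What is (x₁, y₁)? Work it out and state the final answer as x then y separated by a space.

2049 160

√164 → a₀=12, period (1,4,6,4,1,24); ℓ=6 even so k=5
a_0=12:  p_0=12·1+0=12,  q_0=12·0+1=1
…
a_2=4:  p_2=4·13+12=64,  q_2=4·1+1=5
…
a_4=4:  p_4=4·397+64=1652,  q_4=4·31+5=129
a_5=1:  p_5=1·1652+397=2049,  q_5=1·129+31=160
→ (2049, 160).  Check: 2049²=4198401, 164·160²=4198400, difference 1.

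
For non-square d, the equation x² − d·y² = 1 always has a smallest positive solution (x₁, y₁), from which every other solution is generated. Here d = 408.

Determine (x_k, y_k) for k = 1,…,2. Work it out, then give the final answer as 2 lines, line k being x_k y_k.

d=408: √d = [20; 5,40] (ℓ=2, even), read p_1/q_1
i=0: a=20 ⇒ p=20, q=1
i=1: a=5 ⇒ p=101, q=5
(x₁, y₁) = (101, 5);  101² − 408·5² = 1 ✓
k=2:  x_2 = 101·101+408·5·5 = 20401,  y_2 = 101·5+5·101 = 1010

101 5
20401 1010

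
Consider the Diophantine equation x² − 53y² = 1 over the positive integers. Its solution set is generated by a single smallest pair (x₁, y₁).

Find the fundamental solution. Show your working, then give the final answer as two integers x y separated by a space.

d=53: √d = [7; 3,1,1,3,14] (ℓ=5, odd), read p_9/q_9
i=0: a=7 ⇒ p=7, q=1
…
i=3: a=1 ⇒ p=51, q=7
i=4: a=3 ⇒ p=182, q=25
i=5: a=14 ⇒ p=2599, q=357
…
i=8: a=1 ⇒ p=18557, q=2549
i=9: a=3 ⇒ p=66249, q=9100
→ (66249, 9100).  Check: 66249²=4388930001, 53·9100²=4388930000, difference 1.

66249 9100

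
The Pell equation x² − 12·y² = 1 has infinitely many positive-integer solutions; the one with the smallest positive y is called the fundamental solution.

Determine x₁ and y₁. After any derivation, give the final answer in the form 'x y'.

√12 = [3; 2,6, …], period ℓ=2 (even) → k=1
k=0  a_k=3  p_k/q_k = 3/1
k=1  a_k=2  p_k/q_k = 7/2
→ (7, 2).  Check: 7²=49, 12·2²=48, difference 1.

7 2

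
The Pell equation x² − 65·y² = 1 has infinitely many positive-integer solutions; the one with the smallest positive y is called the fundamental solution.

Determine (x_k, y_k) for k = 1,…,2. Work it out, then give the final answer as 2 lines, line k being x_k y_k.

[8; 16] for √65; ℓ=1 ⇒ convergent index 1
step 0: (8, 1)  from 8·(1,0) + (0,1)
step 1: (129, 16)  from 16·(8,1) + (1,0)
fundamental: x₁=129, y₁=16  (since 16641 − 65·256 = 1)
(129+16√65)^2 = 33281 + 4128√65

129 16
33281 4128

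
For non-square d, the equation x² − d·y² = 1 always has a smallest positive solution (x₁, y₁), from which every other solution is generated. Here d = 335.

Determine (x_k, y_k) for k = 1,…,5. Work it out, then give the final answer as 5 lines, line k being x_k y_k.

604 33
729631 39864
881393644 48155679
1064722792321 58172020368
1286184251730124 70271752448865

[18; 3,3,3,36] for √335; ℓ=4 ⇒ convergent index 3
i=0: a=18 ⇒ p=18, q=1
i=1: a=3 ⇒ p=55, q=3
i=2: a=3 ⇒ p=183, q=10
i=3: a=3 ⇒ p=604, q=33
→ (604, 33).  Check: 604²=364816, 335·33²=364815, difference 1.
(x_2, y_2) = (604·604 + 335·33·33, 604·33 + 33·604) = (729631, 39864)
(x_3, y_3) = (604·729631 + 335·33·39864, 604·39864 + 33·729631) = (881393644, 48155679)
(x_4, y_4) = (604·881393644 + 335·33·48155679, 604·48155679 + 33·881393644) = (1064722792321, 58172020368)
(x_5, y_5) = (604·1064722792321 + 335·33·58172020368, 604·58172020368 + 33·1064722792321) = (1286184251730124, 70271752448865)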